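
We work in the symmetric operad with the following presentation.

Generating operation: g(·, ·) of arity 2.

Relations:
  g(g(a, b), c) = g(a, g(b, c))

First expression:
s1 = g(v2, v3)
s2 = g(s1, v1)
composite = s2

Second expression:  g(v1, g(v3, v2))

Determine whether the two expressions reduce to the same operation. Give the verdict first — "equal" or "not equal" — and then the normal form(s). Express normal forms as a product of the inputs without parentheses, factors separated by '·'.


not equal — first v2 · v3 · v1, second v1 · v3 · v2

Reducing the first expression gives v2 · v3 · v1
Reducing the second expression gives v1 · v3 · v2
Distinct normal forms: not equal.


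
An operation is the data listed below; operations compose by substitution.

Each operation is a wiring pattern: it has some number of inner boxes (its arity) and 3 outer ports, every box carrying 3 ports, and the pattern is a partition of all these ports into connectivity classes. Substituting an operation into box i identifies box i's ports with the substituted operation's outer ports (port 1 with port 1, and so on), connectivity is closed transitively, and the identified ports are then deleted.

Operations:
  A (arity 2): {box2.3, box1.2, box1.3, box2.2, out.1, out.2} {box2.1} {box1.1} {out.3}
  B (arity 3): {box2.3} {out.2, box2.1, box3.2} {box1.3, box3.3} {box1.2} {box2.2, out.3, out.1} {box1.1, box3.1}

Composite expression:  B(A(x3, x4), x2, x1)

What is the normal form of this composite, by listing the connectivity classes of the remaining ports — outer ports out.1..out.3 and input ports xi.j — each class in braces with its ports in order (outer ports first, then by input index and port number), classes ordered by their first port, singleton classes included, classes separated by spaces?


{out.1, out.3, x2.2} {out.2, x1.2, x2.1} {x1.1, x3.2, x3.3, x4.2, x4.3} {x1.3} {x2.3} {x3.1} {x4.1}

Two ports join when wires chain via B-identified ports.
through A, on inputs (x3, x4): {out.1, out.2, x3.2, x3.3, x4.2, x4.3} {out.3} {x3.1} {x4.1} (out.j = stage outer ports)
through B, on inputs (x3, x4, x2, x1): {out.1, out.3, x2.2} {out.2, x1.2, x2.1} {x1.1, x3.2, x3.3, x4.2, x4.3} {x1.3} {x2.3} {x3.1} {x4.1} (out.j = stage outer ports)


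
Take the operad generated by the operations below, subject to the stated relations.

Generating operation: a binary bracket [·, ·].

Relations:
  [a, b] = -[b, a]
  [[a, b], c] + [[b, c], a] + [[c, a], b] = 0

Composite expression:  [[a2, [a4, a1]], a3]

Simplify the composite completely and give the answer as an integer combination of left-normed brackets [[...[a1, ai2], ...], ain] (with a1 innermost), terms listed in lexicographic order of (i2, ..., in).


[[[a1, a4], a2], a3]

Expand each bracket as ab - ba; the a1-initial words give the coefficients.
Composite bracket: [[a2, [a4, a1]], a3]
Each bracket splits as ab - ba, giving 8 signed words (2^3 = 8).
Keep just the words that open with a1:
  from a1a4a2a3, sign +1: term +[[[a1, a4], a2], a3]


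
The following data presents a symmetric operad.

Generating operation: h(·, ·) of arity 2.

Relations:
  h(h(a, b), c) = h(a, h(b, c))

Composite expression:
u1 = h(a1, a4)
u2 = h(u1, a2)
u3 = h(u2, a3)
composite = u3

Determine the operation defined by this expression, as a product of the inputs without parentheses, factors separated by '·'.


a1 · a4 · a2 · a3

Key point: h is associative — brackets drop, the a-order remains.
h(a1, a4) unparenthesizes to a1 · a4
h(h(a1, a4), a2) unparenthesizes to a1 · a4 · a2
h(h(h(a1, a4), a2), a3) unparenthesizes to a1 · a4 · a2 · a3


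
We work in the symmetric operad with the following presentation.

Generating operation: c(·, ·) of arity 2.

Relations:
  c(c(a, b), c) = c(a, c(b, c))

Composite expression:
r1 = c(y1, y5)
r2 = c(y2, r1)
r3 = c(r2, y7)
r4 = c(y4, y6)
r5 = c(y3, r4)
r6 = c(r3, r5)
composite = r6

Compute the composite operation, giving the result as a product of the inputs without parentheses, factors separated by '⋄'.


y2 ⋄ y1 ⋄ y5 ⋄ y7 ⋄ y3 ⋄ y4 ⋄ y6

Key point: c is associative — brackets drop, the y-order remains.
c(y1, y5) unparenthesizes to y1 ⋄ y5
c(y2, c(y1, y5)) unparenthesizes to y2 ⋄ y1 ⋄ y5
c(c(y2, c(y1, y5)), y7) unparenthesizes to y2 ⋄ y1 ⋄ y5 ⋄ y7
c(y4, y6) unparenthesizes to y4 ⋄ y6
c(y3, c(y4, y6)) unparenthesizes to y3 ⋄ y4 ⋄ y6
c(c(c(y2, c(y1, y5)), y7), c(y3, c(y4, y6))) unparenthesizes to y2 ⋄ y1 ⋄ y5 ⋄ y7 ⋄ y3 ⋄ y4 ⋄ y6


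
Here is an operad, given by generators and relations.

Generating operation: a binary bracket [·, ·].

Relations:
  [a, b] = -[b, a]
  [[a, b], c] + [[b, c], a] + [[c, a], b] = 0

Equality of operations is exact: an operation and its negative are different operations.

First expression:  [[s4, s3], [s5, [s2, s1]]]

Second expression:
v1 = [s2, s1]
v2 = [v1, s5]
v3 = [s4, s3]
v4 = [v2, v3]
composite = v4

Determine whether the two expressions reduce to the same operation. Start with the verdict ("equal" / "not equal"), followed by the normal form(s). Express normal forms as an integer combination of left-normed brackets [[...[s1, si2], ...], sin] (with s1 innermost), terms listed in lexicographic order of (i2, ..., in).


The first expression reduces to [[[[s1, s2], s5], s3], s4] - [[[[s1, s2], s5], s4], s3]
The second expression reduces to [[[[s1, s2], s5], s3], s4] - [[[[s1, s2], s5], s4], s3]
Identical normal forms: equal.

equal — both sides give [[[[s1, s2], s5], s3], s4] - [[[[s1, s2], s5], s4], s3]


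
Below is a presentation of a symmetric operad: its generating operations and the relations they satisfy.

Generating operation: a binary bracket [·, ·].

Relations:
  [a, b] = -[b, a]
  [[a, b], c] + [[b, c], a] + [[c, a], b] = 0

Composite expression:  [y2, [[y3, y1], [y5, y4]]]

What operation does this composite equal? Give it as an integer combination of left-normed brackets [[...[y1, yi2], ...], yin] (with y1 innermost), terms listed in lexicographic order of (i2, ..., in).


-[[[[y1, y3], y4], y5], y2] + [[[[y1, y3], y5], y4], y2]

Left-normed coefficients sit on the y1-initial expansion words.
Composite bracket: [y2, [[y3, y1], [y5, y4]]]
Full expansion: 16 signed words from ab - ba (2^4 = 16).
The y1-initial words carry the normal form:
  y1y3y4y5y2 appears with sign -1, giving the term -[[[[y1, y3], y4], y5], y2]
  y1y3y5y4y2 appears with sign +1, giving the term +[[[[y1, y3], y5], y4], y2]


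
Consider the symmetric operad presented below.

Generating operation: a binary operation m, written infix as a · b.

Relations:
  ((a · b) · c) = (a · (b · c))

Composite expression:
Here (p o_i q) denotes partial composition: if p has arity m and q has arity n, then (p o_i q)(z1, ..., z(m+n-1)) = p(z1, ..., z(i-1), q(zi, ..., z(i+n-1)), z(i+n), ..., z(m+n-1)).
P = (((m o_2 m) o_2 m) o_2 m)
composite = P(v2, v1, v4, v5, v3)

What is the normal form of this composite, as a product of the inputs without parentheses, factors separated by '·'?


v2 · v1 · v4 · v5 · v3


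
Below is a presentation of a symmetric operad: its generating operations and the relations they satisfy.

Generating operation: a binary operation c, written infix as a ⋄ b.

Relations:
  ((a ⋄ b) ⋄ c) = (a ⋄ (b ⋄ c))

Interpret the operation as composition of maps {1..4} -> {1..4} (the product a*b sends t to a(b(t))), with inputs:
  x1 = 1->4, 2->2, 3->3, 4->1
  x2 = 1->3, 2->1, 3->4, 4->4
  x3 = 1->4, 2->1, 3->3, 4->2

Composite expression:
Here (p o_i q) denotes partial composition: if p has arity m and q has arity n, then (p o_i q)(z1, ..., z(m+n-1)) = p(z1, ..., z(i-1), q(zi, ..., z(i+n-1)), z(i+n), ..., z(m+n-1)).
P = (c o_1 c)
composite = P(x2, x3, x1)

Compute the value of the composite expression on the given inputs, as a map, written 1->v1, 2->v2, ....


(x2 ⋄ x3) = 1->4, 2->3, 3->4, 4->1
((x2 ⋄ x3) ⋄ x1) = 1->1, 2->3, 3->4, 4->4

1->1, 2->3, 3->4, 4->4


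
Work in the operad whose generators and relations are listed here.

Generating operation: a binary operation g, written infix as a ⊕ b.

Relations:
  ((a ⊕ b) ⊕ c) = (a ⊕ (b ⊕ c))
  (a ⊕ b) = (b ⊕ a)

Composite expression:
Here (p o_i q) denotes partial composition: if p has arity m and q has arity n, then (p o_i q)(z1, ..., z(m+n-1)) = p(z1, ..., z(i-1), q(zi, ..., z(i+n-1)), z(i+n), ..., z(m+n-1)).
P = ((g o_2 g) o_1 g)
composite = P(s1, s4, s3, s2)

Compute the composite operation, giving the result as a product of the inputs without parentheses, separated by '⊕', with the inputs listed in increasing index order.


s1 ⊕ s2 ⊕ s3 ⊕ s4

Key point: g commutes, so take the s-inputs in any fixed order.
(s1 ⊕ s4) linearizes to s1 ⊕ s4
(s3 ⊕ s2) linearizes to s3 ⊕ s2
((s1 ⊕ s4) ⊕ (s3 ⊕ s2)) linearizes to s1 ⊕ s4 ⊕ s3 ⊕ s2
putting the inputs in ascending order: s1 ⊕ s2 ⊕ s3 ⊕ s4


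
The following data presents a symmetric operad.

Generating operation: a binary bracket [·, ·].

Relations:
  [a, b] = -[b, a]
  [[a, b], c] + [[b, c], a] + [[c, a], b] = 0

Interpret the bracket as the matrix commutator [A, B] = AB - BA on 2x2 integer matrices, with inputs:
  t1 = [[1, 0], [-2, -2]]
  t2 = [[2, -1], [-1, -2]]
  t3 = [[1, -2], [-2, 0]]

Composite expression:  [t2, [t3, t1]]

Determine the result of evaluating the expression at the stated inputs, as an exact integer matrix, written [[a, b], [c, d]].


[[10, 32], [8, -10]]

[t3, t1] = [[4, 6], [-4, -4]]
[t2, [t3, t1]] = [[10, 32], [8, -10]]


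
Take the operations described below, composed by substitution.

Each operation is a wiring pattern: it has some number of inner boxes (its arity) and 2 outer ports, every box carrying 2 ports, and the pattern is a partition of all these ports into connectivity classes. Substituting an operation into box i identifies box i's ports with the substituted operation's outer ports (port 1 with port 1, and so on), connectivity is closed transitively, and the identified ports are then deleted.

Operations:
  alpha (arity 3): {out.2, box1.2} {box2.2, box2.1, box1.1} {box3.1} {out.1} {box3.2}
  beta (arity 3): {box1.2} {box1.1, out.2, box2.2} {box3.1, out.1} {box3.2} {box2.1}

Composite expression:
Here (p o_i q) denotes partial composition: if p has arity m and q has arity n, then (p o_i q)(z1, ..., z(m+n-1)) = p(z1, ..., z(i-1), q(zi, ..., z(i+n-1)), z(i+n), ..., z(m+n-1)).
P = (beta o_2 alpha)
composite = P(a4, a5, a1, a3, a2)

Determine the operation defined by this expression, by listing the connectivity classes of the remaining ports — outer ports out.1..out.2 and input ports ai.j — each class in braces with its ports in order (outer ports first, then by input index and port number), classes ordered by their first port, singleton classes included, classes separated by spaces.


Treat the ports identified at beta as solder joints: merge, then drop.
through alpha, on inputs (a5, a1, a3): {out.1} {out.2, a5.2} {a1.1, a1.2, a5.1} {a3.1} {a3.2} (out.j = stage outer ports)
through beta, on inputs (a4, a5, a1, a3, a2): {out.1, a2.1} {out.2, a4.1, a5.2} {a1.1, a1.2, a5.1} {a2.2} {a3.1} {a3.2} {a4.2} (out.j = stage outer ports)

{out.1, a2.1} {out.2, a4.1, a5.2} {a1.1, a1.2, a5.1} {a2.2} {a3.1} {a3.2} {a4.2}


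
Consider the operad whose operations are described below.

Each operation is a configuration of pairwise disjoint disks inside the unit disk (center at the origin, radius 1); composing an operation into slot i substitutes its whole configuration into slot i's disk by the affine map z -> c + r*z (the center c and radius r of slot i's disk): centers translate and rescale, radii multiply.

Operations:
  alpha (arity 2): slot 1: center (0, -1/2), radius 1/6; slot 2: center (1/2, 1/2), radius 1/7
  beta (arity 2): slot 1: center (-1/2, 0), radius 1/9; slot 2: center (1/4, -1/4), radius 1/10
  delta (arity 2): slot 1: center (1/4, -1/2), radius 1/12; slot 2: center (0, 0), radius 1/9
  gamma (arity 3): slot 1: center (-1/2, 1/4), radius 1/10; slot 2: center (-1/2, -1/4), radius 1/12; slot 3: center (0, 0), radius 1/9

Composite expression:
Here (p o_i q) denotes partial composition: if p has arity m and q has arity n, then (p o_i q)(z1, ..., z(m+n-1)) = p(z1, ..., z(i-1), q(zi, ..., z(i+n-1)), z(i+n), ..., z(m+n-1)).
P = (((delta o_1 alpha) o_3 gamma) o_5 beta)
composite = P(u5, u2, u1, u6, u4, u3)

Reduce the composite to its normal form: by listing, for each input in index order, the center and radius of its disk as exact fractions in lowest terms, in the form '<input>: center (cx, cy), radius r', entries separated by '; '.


u1: center (-1/18, 1/36), radius 1/90; u2: center (7/24, -11/24), radius 1/84; u3: center (1/324, -1/324), radius 1/810; u4: center (-1/162, 0), radius 1/729; u5: center (1/4, -13/24), radius 1/72; u6: center (-1/18, -1/36), radius 1/108

Nesting under delta composes maps z -> c + r*z down each u-path.
u5 passes through 2 substitutions, ending at center (1/4, -13/24), radius 1/72
u2 passes through 2 substitutions, ending at center (7/24, -11/24), radius 1/84
u1 passes through 2 substitutions, ending at center (-1/18, 1/36), radius 1/90
u6 passes through 2 substitutions, ending at center (-1/18, -1/36), radius 1/108
u4 passes through 3 substitutions, ending at center (-1/162, 0), radius 1/729
u3 passes through 3 substitutions, ending at center (1/324, -1/324), radius 1/810


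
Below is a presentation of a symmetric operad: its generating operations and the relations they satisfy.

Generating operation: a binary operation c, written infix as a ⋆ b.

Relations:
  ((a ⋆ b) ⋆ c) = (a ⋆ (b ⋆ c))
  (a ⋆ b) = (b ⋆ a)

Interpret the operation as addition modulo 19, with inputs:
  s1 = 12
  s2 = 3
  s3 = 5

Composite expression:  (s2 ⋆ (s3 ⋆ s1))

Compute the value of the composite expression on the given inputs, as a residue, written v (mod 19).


1 (mod 19)


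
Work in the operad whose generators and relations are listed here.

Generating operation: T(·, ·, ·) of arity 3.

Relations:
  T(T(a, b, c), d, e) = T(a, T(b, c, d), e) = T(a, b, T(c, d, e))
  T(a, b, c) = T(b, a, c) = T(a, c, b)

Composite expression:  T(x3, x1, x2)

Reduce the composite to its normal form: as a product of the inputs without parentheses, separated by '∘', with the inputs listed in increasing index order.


x1 ∘ x2 ∘ x3

Reordering under T is free, so list the x-inputs canonically.
T(x3, x1, x2) spells out as x3 ∘ x1 ∘ x2
rearranged into index order: x1 ∘ x2 ∘ x3


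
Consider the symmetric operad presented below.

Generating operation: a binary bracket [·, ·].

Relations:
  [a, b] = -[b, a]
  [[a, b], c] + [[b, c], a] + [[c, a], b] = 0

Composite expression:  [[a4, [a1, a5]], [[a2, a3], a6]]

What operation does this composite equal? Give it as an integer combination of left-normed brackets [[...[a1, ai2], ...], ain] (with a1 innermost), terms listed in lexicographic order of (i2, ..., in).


-[[[[[a1, a5], a4], a2], a3], a6] + [[[[[a1, a5], a4], a3], a2], a6] + [[[[[a1, a5], a4], a6], a2], a3] - [[[[[a1, a5], a4], a6], a3], a2]

Expand each bracket as ab - ba; the a1-initial words give the coefficients.
Composite bracket: [[a4, [a1, a5]], [[a2, a3], a6]]
Applying ab - ba throughout gives 32 signed words (2^5 = 32).
The a1-initial words carry the normal form:
  a1a5a4a2a3a6 (sign -1) contributes -[[[[[a1, a5], a4], a2], a3], a6]
  a1a5a4a3a2a6 (sign +1) contributes +[[[[[a1, a5], a4], a3], a2], a6]
  a1a5a4a6a2a3 (sign +1) contributes +[[[[[a1, a5], a4], a6], a2], a3]
  a1a5a4a6a3a2 (sign -1) contributes -[[[[[a1, a5], a4], a6], a3], a2]


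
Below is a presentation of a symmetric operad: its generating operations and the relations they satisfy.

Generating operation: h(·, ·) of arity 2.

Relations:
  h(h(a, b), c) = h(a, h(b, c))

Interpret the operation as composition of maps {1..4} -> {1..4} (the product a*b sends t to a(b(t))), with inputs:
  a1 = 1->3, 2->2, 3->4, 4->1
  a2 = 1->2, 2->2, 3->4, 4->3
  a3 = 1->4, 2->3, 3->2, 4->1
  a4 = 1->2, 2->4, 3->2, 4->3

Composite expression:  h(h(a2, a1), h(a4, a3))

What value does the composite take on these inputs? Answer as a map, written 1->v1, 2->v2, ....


1->3, 2->2, 3->2, 4->2

h(a2, a1) = 1->4, 2->2, 3->3, 4->2
h(a4, a3) = 1->3, 2->2, 3->4, 4->2
h(h(a2, a1), h(a4, a3)) = 1->3, 2->2, 3->2, 4->2


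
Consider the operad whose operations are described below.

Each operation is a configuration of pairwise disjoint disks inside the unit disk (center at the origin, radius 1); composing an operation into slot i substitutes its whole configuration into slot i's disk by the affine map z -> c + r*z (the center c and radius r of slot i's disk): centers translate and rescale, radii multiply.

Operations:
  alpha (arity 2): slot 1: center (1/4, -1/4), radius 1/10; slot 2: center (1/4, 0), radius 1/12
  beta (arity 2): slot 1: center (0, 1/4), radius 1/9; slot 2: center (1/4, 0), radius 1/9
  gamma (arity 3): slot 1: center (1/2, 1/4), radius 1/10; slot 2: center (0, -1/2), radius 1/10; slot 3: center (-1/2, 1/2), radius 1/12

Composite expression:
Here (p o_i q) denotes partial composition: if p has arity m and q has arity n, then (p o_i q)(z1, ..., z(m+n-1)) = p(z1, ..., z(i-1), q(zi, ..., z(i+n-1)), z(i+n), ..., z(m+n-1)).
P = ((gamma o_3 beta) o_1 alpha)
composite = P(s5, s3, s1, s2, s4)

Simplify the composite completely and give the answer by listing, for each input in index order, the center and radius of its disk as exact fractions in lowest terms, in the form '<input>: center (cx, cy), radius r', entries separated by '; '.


s1: center (0, -1/2), radius 1/10; s2: center (-1/2, 25/48), radius 1/108; s3: center (21/40, 1/4), radius 1/120; s4: center (-23/48, 1/2), radius 1/108; s5: center (21/40, 9/40), radius 1/100

Nesting under gamma composes maps z -> c + r*z down each s-path.
for s5, the 2-step affine chain lands on center (21/40, 9/40), radius 1/100
for s3, the 2-step affine chain lands on center (21/40, 1/4), radius 1/120
for s1, the 1-step affine chain lands on center (0, -1/2), radius 1/10
for s2, the 2-step affine chain lands on center (-1/2, 25/48), radius 1/108
for s4, the 2-step affine chain lands on center (-23/48, 1/2), radius 1/108


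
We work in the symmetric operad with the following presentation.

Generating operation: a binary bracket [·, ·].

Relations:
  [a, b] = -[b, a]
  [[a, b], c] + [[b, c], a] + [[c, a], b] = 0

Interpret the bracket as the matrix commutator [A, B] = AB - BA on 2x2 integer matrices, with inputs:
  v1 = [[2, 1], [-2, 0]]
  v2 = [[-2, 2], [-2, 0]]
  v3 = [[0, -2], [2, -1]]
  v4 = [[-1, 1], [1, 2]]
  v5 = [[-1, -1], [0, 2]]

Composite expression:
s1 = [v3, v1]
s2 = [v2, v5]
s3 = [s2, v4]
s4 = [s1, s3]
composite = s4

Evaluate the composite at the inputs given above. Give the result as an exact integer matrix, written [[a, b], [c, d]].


[[-190, 60], [80, 190]]

[v3, v1] = [[2, 5], [6, -2]]
[v2, v5] = [[-2, 8], [6, 2]]
[[v2, v5], v4] = [[2, 20], [-14, -2]]
[[v3, v1], [[v2, v5], v4]] = [[-190, 60], [80, 190]]


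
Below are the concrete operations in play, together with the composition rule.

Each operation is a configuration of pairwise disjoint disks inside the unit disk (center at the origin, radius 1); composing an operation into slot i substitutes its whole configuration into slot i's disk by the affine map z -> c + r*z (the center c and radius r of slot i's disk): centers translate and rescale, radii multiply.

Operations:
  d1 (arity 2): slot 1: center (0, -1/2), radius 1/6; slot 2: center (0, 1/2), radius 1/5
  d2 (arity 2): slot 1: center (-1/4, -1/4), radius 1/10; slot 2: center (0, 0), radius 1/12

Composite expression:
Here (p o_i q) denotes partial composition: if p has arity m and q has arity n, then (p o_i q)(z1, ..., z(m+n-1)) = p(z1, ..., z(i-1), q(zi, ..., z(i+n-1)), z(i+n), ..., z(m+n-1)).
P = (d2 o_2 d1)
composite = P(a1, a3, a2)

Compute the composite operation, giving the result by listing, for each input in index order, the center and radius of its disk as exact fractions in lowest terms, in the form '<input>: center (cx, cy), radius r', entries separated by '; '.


a1: center (-1/4, -1/4), radius 1/10; a2: center (0, 1/24), radius 1/60; a3: center (0, -1/24), radius 1/72

Each a-disk chains the slot maps above it in d2; radii multiply.
tracing a1 down its 1-map path: center (-1/4, -1/4), radius 1/10
tracing a3 down its 2-map path: center (0, -1/24), radius 1/72
tracing a2 down its 2-map path: center (0, 1/24), radius 1/60


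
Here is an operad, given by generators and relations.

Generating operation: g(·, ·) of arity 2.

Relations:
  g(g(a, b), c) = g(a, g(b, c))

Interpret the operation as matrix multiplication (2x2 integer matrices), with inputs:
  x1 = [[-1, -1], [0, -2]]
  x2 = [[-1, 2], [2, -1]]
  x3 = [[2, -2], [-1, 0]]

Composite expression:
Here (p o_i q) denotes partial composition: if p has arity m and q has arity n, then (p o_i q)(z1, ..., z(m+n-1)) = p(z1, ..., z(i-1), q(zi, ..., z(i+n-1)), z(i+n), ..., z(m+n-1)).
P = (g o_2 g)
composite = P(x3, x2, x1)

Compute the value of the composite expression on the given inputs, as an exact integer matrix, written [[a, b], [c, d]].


[[6, -6], [-1, 3]]

g(x2, x1) = [[1, -3], [-2, 0]]
g(x3, g(x2, x1)) = [[6, -6], [-1, 3]]


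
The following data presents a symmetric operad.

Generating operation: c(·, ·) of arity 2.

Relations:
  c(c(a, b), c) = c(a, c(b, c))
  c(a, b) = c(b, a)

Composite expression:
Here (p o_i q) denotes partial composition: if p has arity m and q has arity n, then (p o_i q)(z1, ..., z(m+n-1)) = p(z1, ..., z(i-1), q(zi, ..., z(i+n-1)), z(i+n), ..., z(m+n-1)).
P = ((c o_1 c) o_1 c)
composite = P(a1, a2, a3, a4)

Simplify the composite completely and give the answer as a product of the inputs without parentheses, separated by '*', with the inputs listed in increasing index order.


a1 * a2 * a3 * a4

Both nesting and order wash out for c; what remains is which a's occur.
c(a1, a2) flattens to a1 * a2
c(c(a1, a2), a3) flattens to a1 * a2 * a3
c(c(c(a1, a2), a3), a4) flattens to a1 * a2 * a3 * a4
reordering the factors by index: a1 * a2 * a3 * a4


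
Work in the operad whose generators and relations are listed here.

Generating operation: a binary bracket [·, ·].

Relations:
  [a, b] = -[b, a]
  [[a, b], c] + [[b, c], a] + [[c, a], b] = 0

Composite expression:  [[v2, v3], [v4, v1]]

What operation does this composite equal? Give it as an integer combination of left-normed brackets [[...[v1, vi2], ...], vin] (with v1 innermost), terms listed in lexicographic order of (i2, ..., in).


Expand each bracket as ab - ba; the v1-initial words give the coefficients.
Composite bracket: [[v2, v3], [v4, v1]]
Full expansion: 8 signed words from ab - ba (2^3 = 8).
Collect the words opening with v1:
  from v1v4v2v3, sign +1: term +[[[v1, v4], v2], v3]
  from v1v4v3v2, sign -1: term -[[[v1, v4], v3], v2]

[[[v1, v4], v2], v3] - [[[v1, v4], v3], v2]


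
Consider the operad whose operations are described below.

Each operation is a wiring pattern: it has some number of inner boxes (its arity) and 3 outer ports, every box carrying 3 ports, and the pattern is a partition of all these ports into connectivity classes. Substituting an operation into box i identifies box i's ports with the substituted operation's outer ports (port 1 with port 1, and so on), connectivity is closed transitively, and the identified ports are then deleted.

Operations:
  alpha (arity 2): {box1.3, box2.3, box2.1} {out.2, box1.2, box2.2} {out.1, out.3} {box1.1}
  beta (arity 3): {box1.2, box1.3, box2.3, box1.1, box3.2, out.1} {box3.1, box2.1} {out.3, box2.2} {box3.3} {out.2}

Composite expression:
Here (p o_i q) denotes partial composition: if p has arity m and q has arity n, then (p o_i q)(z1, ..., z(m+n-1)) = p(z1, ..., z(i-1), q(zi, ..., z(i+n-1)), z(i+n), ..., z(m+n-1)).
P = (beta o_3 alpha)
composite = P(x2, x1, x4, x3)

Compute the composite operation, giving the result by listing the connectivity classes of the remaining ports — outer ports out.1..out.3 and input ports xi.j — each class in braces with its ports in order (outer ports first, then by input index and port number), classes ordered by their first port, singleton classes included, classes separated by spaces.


{out.1, x1.3, x2.1, x2.2, x2.3, x3.2, x4.2} {out.2} {out.3, x1.2} {x1.1} {x3.1, x3.3, x4.3} {x4.1}

Substituting into beta glues patterns; closure does the rest.
composing alpha on (x4, x3), with out.j its own outer ports: {out.1, out.3} {out.2, x3.2, x4.2} {x3.1, x3.3, x4.3} {x4.1}
composing beta on (x2, x1, x4, x3), with out.j its own outer ports: {out.1, x1.3, x2.1, x2.2, x2.3, x3.2, x4.2} {out.2} {out.3, x1.2} {x1.1} {x3.1, x3.3, x4.3} {x4.1}


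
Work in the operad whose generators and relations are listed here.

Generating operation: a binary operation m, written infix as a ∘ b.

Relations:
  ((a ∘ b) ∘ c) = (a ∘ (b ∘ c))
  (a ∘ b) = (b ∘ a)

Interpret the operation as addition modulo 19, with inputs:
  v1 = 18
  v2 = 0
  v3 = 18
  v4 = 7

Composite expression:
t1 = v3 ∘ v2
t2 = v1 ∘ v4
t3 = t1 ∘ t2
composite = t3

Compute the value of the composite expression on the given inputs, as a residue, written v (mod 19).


(v3 ∘ v2) = 18
(v1 ∘ v4) = 6
((v3 ∘ v2) ∘ (v1 ∘ v4)) = 5

5 (mod 19)


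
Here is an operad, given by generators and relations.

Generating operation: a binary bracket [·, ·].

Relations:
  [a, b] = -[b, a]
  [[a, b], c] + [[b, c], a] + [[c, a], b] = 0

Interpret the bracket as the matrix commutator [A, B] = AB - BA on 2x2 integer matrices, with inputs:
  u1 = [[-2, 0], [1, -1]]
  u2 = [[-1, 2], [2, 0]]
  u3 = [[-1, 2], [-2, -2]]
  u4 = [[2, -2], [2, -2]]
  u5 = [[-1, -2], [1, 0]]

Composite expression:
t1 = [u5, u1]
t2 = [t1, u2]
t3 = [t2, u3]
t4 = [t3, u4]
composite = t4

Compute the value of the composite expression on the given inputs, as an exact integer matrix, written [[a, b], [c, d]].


[u5, u1] = [[-2, -2], [0, 2]]
[[u5, u1], u2] = [[-4, -10], [8, 4]]
[[[u5, u1], u2], u3] = [[4, -6], [-8, -4]]
[[[[u5, u1], u2], u3], u4] = [[-28, 8], [-48, 28]]

[[-28, 8], [-48, 28]]


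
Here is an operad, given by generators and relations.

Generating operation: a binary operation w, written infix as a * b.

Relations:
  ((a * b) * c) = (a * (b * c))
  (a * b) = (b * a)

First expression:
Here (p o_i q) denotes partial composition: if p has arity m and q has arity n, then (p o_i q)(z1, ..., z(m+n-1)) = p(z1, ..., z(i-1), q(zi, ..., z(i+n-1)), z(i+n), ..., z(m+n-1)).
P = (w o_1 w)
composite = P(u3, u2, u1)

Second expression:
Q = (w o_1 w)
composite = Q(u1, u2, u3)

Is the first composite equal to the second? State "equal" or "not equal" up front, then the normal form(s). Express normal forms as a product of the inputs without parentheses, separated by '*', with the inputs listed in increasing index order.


equal; both compose to u1 * u2 * u3

Reducing the first expression gives u1 * u2 * u3
Reducing the second expression gives u1 * u2 * u3
Same normal form: equal.


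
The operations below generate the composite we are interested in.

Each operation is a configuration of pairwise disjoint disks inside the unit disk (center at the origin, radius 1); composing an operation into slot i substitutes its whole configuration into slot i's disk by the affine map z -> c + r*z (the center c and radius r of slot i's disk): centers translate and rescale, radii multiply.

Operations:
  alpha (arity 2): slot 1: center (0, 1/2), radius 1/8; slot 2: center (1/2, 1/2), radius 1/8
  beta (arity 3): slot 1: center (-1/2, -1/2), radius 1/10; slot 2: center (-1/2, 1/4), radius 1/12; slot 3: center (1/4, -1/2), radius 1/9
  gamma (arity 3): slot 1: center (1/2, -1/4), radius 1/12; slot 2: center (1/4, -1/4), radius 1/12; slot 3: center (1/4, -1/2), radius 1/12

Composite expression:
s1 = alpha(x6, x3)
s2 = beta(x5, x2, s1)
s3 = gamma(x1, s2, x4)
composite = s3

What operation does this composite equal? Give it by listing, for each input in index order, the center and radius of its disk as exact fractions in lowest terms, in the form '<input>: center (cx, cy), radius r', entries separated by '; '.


x1: center (1/2, -1/4), radius 1/12; x2: center (5/24, -11/48), radius 1/144; x3: center (119/432, -31/108), radius 1/864; x4: center (1/4, -1/2), radius 1/12; x5: center (5/24, -7/24), radius 1/120; x6: center (13/48, -31/108), radius 1/864

Follow each x-input down from gamma: c' goes to c + r*c', radius to r*r'.
for x1, the 1-step affine chain lands on center (1/2, -1/4), radius 1/12
for x5, the 2-step affine chain lands on center (5/24, -7/24), radius 1/120
for x2, the 2-step affine chain lands on center (5/24, -11/48), radius 1/144
for x6, the 3-step affine chain lands on center (13/48, -31/108), radius 1/864
for x3, the 3-step affine chain lands on center (119/432, -31/108), radius 1/864
for x4, the 1-step affine chain lands on center (1/4, -1/2), radius 1/12


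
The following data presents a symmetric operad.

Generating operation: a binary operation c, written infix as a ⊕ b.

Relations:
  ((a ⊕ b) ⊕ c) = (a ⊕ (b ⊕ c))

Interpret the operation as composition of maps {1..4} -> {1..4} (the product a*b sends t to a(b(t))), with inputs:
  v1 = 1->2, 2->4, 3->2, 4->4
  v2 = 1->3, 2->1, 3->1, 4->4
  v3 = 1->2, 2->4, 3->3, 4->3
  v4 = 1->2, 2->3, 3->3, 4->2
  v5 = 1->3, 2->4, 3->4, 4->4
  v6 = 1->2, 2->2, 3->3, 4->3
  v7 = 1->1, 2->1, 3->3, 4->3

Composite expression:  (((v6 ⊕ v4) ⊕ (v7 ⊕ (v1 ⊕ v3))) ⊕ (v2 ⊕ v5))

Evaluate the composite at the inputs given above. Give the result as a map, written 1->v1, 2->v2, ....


1->3, 2->2, 3->2, 4->2

(v6 ⊕ v4) = 1->2, 2->3, 3->3, 4->2
(v1 ⊕ v3) = 1->4, 2->4, 3->2, 4->2
(v7 ⊕ (v1 ⊕ v3)) = 1->3, 2->3, 3->1, 4->1
((v6 ⊕ v4) ⊕ (v7 ⊕ (v1 ⊕ v3))) = 1->3, 2->3, 3->2, 4->2
(v2 ⊕ v5) = 1->1, 2->4, 3->4, 4->4
(((v6 ⊕ v4) ⊕ (v7 ⊕ (v1 ⊕ v3))) ⊕ (v2 ⊕ v5)) = 1->3, 2->2, 3->2, 4->2


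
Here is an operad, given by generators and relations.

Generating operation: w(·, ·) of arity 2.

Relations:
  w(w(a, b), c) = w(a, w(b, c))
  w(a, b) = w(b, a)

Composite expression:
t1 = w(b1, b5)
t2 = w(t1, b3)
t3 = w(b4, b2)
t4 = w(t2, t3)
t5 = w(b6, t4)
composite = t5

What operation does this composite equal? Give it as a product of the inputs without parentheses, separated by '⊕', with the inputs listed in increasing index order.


Both nesting and order wash out for w; what remains is which b's occur.
w(b1, b5) reduces to b1 ⊕ b5
w(w(b1, b5), b3) reduces to b1 ⊕ b5 ⊕ b3
w(b4, b2) reduces to b4 ⊕ b2
w(w(w(b1, b5), b3), w(b4, b2)) reduces to b1 ⊕ b5 ⊕ b3 ⊕ b4 ⊕ b2
w(b6, w(w(w(b1, b5), b3), w(b4, b2))) reduces to b6 ⊕ b1 ⊕ b5 ⊕ b3 ⊕ b4 ⊕ b2
sorting the factors by input index: b1 ⊕ b2 ⊕ b3 ⊕ b4 ⊕ b5 ⊕ b6

b1 ⊕ b2 ⊕ b3 ⊕ b4 ⊕ b5 ⊕ b6


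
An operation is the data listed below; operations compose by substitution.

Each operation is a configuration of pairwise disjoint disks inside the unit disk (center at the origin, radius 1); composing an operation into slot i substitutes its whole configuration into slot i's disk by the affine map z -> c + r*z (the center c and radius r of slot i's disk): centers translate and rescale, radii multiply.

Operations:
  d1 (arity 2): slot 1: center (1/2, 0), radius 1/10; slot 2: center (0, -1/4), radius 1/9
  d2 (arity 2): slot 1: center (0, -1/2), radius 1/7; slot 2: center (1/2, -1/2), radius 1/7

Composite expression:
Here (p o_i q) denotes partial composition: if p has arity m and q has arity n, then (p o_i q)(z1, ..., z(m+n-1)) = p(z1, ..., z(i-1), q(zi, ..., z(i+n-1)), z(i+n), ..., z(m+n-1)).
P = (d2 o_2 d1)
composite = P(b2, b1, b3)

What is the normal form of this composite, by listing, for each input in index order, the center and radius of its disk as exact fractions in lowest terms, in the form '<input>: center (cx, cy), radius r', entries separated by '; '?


Each b-disk chains the slot maps above it in d2; radii multiply.
b2 passes through 1 substitution, ending at center (0, -1/2), radius 1/7
b1 passes through 2 substitutions, ending at center (4/7, -1/2), radius 1/70
b3 passes through 2 substitutions, ending at center (1/2, -15/28), radius 1/63

b1: center (4/7, -1/2), radius 1/70; b2: center (0, -1/2), radius 1/7; b3: center (1/2, -15/28), radius 1/63


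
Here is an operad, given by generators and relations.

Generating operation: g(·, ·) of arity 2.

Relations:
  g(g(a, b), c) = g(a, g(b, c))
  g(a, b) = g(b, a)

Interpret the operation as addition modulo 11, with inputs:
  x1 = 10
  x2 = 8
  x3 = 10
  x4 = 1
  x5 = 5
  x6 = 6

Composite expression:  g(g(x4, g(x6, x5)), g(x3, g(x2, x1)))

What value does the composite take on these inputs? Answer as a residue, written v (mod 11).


7 (mod 11)

g(x6, x5) = 0
g(x4, g(x6, x5)) = 1
g(x2, x1) = 7
g(x3, g(x2, x1)) = 6
g(g(x4, g(x6, x5)), g(x3, g(x2, x1))) = 7


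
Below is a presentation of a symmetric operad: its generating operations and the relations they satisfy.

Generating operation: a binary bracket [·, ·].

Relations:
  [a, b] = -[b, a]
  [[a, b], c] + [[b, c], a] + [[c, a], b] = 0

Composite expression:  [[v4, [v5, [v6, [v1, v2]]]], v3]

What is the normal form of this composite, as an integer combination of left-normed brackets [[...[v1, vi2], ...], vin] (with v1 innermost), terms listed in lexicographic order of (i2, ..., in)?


-[[[[[v1, v2], v6], v5], v4], v3]

In the tensor algebra, words opening v1 carry the v1-anchored form.
Composite bracket: [[v4, [v5, [v6, [v1, v2]]]], v3]
Each bracket splits as ab - ba, giving 32 signed words (2^5 = 32).
Coefficients come from the v1-initial words:
  word v1v2v6v5v4v3 has sign -1, contributing -[[[[[v1, v2], v6], v5], v4], v3]


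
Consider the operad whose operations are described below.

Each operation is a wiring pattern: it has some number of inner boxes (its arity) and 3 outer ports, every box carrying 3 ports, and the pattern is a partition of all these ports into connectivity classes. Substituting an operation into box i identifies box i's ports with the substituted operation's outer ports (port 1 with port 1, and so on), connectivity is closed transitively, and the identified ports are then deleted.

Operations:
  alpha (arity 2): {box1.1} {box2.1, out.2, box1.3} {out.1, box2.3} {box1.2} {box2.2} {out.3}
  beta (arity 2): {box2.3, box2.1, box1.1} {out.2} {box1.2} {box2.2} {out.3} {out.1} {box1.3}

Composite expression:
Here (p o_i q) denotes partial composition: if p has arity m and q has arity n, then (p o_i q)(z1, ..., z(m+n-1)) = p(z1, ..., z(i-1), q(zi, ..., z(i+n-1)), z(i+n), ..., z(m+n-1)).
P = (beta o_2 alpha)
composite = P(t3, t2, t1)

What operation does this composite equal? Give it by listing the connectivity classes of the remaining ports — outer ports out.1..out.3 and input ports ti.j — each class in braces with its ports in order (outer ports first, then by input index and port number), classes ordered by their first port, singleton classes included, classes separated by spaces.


Connectivity passes through glued beta-boundaries; trace each wire chain.
composing alpha on (t2, t1), with out.j its own outer ports: {out.1, t1.3} {out.2, t1.1, t2.3} {out.3} {t1.2} {t2.1} {t2.2}
composing beta on (t3, t2, t1), with out.j its own outer ports: {out.1} {out.2} {out.3} {t1.1, t2.3} {t1.2} {t1.3, t3.1} {t2.1} {t2.2} {t3.2} {t3.3}

{out.1} {out.2} {out.3} {t1.1, t2.3} {t1.2} {t1.3, t3.1} {t2.1} {t2.2} {t3.2} {t3.3}


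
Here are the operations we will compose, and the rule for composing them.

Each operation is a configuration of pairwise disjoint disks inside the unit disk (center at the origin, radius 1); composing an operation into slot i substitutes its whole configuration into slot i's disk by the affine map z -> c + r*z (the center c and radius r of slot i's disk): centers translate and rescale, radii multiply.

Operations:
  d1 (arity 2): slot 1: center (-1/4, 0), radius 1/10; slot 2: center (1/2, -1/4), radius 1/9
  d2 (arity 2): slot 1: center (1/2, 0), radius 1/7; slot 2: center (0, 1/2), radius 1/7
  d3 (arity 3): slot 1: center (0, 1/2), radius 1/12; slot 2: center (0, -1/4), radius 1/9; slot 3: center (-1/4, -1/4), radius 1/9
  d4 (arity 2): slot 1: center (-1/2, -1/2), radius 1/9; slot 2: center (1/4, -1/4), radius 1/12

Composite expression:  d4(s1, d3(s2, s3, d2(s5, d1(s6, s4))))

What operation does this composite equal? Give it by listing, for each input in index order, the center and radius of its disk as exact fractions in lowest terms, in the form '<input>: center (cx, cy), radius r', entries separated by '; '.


s1: center (-1/2, -1/2), radius 1/9; s2: center (1/4, -5/24), radius 1/144; s3: center (1/4, -13/48), radius 1/108; s4: center (695/3024, -403/1512), radius 1/6804; s5: center (101/432, -13/48), radius 1/756; s6: center (173/756, -115/432), radius 1/7560

Affine substitution under d4: radii multiply and s-centers shift.
input s1: composing its 1 substitution step yields center (-1/2, -1/2), radius 1/9
input s2: composing its 2 substitution steps yields center (1/4, -5/24), radius 1/144
input s3: composing its 2 substitution steps yields center (1/4, -13/48), radius 1/108
input s5: composing its 3 substitution steps yields center (101/432, -13/48), radius 1/756
input s6: composing its 4 substitution steps yields center (173/756, -115/432), radius 1/7560
input s4: composing its 4 substitution steps yields center (695/3024, -403/1512), radius 1/6804


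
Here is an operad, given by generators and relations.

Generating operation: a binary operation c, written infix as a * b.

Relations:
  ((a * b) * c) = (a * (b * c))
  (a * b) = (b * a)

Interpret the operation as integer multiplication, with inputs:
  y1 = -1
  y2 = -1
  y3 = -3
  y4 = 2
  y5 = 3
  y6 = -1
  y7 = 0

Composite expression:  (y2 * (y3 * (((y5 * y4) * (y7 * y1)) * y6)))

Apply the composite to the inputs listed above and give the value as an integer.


0

(y5 * y4) = 6
(y7 * y1) = 0
((y5 * y4) * (y7 * y1)) = 0
(((y5 * y4) * (y7 * y1)) * y6) = 0
(y3 * (((y5 * y4) * (y7 * y1)) * y6)) = 0
(y2 * (y3 * (((y5 * y4) * (y7 * y1)) * y6))) = 0


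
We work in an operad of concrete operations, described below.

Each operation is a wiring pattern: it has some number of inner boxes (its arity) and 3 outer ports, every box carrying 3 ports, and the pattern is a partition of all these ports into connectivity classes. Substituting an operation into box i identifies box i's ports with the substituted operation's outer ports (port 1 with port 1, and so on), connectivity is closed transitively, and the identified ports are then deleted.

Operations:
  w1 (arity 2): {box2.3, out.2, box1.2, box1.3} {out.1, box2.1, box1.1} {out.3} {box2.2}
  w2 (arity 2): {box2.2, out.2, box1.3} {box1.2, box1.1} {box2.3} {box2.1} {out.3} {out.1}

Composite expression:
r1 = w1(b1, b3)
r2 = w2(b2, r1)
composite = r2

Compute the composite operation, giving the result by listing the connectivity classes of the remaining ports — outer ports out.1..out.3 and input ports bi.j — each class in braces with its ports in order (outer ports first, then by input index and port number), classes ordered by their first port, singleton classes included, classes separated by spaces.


Substituting into w2 glues patterns; closure does the rest.
through w1, on inputs (b1, b3): {out.1, b1.1, b3.1} {out.2, b1.2, b1.3, b3.3} {out.3} {b3.2} (out.j = stage outer ports)
through w2, on inputs (b2, b1, b3): {out.1} {out.2, b1.2, b1.3, b2.3, b3.3} {out.3} {b1.1, b3.1} {b2.1, b2.2} {b3.2} (out.j = stage outer ports)

{out.1} {out.2, b1.2, b1.3, b2.3, b3.3} {out.3} {b1.1, b3.1} {b2.1, b2.2} {b3.2}


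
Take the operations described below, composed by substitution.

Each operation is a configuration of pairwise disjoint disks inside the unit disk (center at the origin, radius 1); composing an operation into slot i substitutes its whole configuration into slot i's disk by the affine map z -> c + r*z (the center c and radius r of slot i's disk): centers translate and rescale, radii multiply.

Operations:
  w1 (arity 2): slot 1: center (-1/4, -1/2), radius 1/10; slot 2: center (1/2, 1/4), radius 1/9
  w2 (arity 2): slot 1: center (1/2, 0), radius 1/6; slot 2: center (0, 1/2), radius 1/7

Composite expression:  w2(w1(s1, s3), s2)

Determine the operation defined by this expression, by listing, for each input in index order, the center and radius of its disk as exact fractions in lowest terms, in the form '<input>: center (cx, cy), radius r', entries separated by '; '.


s1: center (11/24, -1/12), radius 1/60; s2: center (0, 1/2), radius 1/7; s3: center (7/12, 1/24), radius 1/54

Nesting under w2 composes maps z -> c + r*z down each s-path.
for s1, the 2-step affine chain lands on center (11/24, -1/12), radius 1/60
for s3, the 2-step affine chain lands on center (7/12, 1/24), radius 1/54
for s2, the 1-step affine chain lands on center (0, 1/2), radius 1/7
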